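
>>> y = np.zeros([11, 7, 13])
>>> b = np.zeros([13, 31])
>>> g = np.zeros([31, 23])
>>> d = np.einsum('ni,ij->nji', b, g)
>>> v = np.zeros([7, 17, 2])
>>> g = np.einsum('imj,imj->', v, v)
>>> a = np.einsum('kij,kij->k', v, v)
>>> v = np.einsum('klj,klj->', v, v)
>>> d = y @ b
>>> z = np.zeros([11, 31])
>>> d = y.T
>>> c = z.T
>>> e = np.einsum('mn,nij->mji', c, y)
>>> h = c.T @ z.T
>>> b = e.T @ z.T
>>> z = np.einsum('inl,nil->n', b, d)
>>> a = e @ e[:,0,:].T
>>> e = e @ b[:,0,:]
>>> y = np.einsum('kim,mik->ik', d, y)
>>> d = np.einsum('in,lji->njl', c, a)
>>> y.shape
(7, 13)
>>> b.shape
(7, 13, 11)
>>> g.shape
()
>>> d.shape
(11, 13, 31)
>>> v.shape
()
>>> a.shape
(31, 13, 31)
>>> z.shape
(13,)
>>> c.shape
(31, 11)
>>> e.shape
(31, 13, 11)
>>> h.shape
(11, 11)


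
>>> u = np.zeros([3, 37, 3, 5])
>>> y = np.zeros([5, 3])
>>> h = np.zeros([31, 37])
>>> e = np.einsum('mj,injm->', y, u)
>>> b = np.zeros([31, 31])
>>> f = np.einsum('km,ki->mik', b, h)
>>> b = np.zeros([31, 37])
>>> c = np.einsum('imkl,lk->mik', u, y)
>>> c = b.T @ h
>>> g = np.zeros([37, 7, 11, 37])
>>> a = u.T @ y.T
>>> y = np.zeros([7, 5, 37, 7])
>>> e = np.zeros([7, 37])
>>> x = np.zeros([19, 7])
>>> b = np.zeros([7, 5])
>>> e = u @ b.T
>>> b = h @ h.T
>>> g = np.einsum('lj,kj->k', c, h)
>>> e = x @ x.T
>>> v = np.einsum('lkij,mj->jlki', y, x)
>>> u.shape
(3, 37, 3, 5)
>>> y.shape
(7, 5, 37, 7)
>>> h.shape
(31, 37)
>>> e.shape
(19, 19)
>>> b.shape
(31, 31)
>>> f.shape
(31, 37, 31)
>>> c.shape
(37, 37)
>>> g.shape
(31,)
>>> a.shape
(5, 3, 37, 5)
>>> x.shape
(19, 7)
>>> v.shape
(7, 7, 5, 37)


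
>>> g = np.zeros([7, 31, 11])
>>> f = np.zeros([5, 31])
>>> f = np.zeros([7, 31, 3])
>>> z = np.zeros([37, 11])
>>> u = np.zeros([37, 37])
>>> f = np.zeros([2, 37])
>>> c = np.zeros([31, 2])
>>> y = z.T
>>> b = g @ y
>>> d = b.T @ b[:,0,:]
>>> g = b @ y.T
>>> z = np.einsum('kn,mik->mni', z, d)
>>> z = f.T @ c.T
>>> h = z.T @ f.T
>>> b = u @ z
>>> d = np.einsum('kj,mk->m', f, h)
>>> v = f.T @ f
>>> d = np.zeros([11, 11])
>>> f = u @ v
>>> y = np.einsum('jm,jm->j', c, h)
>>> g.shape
(7, 31, 11)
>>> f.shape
(37, 37)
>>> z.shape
(37, 31)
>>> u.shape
(37, 37)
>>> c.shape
(31, 2)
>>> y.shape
(31,)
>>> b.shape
(37, 31)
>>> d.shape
(11, 11)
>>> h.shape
(31, 2)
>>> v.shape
(37, 37)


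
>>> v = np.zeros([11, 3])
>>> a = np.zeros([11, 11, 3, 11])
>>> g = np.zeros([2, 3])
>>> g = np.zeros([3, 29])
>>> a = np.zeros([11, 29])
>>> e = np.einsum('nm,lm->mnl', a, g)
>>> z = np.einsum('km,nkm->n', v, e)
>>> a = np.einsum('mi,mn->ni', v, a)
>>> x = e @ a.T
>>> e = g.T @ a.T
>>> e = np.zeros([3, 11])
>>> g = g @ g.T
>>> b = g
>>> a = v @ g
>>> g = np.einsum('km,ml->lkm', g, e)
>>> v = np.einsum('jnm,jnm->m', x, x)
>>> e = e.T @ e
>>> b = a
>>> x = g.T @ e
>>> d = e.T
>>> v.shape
(29,)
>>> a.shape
(11, 3)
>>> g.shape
(11, 3, 3)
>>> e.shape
(11, 11)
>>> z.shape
(29,)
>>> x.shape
(3, 3, 11)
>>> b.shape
(11, 3)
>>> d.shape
(11, 11)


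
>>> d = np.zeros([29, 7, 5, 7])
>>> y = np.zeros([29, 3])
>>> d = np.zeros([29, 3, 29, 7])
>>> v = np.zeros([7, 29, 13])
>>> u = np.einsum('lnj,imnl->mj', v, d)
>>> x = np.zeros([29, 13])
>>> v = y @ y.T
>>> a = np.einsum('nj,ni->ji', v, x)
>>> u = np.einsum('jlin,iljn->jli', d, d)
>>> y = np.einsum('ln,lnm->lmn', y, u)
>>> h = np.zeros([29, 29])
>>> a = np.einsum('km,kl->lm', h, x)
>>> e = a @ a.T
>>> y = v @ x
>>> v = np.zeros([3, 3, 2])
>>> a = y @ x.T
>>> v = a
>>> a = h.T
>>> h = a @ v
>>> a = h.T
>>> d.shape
(29, 3, 29, 7)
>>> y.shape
(29, 13)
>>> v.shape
(29, 29)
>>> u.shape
(29, 3, 29)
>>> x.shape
(29, 13)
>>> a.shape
(29, 29)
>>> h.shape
(29, 29)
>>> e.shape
(13, 13)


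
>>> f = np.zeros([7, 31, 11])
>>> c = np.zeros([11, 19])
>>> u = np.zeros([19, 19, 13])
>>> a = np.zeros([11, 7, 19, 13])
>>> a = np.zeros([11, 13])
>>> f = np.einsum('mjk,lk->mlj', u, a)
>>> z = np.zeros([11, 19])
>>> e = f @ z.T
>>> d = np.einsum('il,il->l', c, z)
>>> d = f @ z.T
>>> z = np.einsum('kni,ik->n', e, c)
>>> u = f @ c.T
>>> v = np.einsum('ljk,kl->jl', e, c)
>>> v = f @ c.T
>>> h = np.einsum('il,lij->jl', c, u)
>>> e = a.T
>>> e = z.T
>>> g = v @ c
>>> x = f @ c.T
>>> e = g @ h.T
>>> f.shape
(19, 11, 19)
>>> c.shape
(11, 19)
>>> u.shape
(19, 11, 11)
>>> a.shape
(11, 13)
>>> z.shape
(11,)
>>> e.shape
(19, 11, 11)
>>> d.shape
(19, 11, 11)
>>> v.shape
(19, 11, 11)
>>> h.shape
(11, 19)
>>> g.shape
(19, 11, 19)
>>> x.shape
(19, 11, 11)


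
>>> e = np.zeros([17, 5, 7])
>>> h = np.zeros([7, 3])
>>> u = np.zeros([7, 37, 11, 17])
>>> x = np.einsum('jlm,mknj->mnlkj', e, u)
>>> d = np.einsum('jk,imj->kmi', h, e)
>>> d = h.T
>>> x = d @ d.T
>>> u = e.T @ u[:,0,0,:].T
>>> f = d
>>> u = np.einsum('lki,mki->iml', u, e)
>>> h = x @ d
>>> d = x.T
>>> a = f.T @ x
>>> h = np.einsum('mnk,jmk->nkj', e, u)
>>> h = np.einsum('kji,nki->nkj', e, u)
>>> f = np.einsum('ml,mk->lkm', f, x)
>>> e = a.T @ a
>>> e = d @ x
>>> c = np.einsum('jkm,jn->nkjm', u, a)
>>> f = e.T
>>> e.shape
(3, 3)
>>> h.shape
(7, 17, 5)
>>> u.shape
(7, 17, 7)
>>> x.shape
(3, 3)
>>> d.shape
(3, 3)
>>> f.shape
(3, 3)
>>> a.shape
(7, 3)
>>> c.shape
(3, 17, 7, 7)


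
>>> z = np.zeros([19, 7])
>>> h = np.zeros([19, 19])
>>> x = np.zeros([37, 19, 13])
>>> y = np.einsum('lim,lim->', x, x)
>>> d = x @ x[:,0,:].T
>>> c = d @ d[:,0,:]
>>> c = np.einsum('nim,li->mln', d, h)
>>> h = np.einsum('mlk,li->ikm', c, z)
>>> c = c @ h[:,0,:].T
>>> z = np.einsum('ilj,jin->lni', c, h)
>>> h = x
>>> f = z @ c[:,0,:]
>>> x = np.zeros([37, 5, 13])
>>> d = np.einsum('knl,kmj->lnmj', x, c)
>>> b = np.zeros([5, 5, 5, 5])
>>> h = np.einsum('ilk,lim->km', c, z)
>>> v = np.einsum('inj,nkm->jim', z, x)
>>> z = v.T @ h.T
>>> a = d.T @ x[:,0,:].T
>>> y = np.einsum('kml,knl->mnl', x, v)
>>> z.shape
(13, 19, 7)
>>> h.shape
(7, 37)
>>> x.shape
(37, 5, 13)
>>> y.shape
(5, 19, 13)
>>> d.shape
(13, 5, 19, 7)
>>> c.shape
(37, 19, 7)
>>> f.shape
(19, 37, 7)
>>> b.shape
(5, 5, 5, 5)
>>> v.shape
(37, 19, 13)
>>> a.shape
(7, 19, 5, 37)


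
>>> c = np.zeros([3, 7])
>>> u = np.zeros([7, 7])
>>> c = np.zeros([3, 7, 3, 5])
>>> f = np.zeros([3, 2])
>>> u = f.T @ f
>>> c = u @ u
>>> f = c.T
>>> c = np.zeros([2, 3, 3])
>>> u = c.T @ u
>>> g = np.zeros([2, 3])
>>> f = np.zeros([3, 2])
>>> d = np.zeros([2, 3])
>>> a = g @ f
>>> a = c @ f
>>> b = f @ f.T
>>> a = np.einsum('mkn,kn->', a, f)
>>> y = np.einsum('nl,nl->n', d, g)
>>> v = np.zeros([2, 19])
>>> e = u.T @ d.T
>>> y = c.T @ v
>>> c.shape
(2, 3, 3)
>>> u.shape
(3, 3, 2)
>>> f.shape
(3, 2)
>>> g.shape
(2, 3)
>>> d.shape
(2, 3)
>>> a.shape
()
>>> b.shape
(3, 3)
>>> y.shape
(3, 3, 19)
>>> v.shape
(2, 19)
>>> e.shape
(2, 3, 2)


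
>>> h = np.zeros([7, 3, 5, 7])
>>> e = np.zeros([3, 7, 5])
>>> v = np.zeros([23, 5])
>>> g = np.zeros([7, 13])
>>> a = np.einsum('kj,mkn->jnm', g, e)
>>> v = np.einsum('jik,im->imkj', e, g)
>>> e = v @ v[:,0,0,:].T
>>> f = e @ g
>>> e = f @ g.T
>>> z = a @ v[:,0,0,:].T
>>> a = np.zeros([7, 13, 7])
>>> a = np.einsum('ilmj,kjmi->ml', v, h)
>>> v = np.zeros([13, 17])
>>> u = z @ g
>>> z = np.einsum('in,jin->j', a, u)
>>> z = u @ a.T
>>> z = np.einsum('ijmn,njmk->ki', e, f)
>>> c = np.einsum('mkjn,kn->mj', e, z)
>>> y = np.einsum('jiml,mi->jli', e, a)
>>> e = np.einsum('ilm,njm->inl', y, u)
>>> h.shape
(7, 3, 5, 7)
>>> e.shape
(7, 13, 7)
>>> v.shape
(13, 17)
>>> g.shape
(7, 13)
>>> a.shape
(5, 13)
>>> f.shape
(7, 13, 5, 13)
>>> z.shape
(13, 7)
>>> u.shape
(13, 5, 13)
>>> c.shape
(7, 5)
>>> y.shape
(7, 7, 13)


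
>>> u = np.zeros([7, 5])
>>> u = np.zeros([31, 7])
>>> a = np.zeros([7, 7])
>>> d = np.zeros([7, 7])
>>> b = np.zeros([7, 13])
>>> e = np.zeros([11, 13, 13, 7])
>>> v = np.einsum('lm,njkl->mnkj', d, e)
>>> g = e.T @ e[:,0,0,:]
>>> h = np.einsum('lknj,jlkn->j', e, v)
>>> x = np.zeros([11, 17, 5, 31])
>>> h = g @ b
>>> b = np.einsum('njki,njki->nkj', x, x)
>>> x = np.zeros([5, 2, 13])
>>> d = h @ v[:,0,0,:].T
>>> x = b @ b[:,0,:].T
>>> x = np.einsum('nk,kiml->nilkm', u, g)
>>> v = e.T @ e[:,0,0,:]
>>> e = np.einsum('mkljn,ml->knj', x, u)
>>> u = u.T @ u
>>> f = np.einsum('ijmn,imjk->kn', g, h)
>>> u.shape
(7, 7)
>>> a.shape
(7, 7)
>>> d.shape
(7, 13, 13, 7)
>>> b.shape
(11, 5, 17)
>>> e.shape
(13, 13, 7)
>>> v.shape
(7, 13, 13, 7)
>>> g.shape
(7, 13, 13, 7)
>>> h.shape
(7, 13, 13, 13)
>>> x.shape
(31, 13, 7, 7, 13)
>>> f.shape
(13, 7)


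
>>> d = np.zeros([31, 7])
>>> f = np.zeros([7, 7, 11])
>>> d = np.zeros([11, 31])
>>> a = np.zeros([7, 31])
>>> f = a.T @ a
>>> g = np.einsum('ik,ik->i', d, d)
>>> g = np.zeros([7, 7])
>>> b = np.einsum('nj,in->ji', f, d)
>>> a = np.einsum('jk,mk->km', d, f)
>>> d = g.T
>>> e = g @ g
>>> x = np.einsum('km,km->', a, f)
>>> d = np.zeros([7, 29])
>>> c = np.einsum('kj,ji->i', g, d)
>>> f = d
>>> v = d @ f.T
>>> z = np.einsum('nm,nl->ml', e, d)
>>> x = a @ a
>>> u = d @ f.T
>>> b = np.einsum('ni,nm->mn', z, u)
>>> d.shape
(7, 29)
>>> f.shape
(7, 29)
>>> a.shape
(31, 31)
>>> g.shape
(7, 7)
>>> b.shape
(7, 7)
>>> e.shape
(7, 7)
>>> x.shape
(31, 31)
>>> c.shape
(29,)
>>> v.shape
(7, 7)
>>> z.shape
(7, 29)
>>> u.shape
(7, 7)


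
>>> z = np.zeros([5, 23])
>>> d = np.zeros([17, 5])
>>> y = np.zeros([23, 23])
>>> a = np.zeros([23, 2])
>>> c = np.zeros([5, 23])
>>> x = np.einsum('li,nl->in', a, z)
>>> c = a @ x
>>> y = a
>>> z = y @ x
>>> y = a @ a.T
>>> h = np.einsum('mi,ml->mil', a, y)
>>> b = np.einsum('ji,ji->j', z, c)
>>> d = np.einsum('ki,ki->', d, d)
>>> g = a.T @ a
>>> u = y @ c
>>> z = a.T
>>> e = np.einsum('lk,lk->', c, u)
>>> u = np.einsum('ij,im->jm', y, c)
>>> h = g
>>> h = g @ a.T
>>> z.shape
(2, 23)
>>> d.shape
()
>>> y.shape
(23, 23)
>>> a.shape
(23, 2)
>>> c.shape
(23, 5)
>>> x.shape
(2, 5)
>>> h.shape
(2, 23)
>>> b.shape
(23,)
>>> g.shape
(2, 2)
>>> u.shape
(23, 5)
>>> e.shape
()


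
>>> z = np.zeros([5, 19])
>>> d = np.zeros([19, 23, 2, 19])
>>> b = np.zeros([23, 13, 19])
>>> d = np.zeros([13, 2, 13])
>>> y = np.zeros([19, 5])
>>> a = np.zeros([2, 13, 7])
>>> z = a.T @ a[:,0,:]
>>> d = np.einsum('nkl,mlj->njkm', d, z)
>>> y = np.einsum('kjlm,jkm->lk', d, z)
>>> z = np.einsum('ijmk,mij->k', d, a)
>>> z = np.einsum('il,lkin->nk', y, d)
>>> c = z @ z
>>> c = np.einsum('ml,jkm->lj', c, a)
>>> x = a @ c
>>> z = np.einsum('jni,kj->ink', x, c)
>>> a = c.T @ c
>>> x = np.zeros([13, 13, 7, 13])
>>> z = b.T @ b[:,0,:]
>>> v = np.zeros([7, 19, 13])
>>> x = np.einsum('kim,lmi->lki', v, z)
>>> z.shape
(19, 13, 19)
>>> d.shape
(13, 7, 2, 7)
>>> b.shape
(23, 13, 19)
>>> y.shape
(2, 13)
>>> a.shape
(2, 2)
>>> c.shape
(7, 2)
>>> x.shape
(19, 7, 19)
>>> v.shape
(7, 19, 13)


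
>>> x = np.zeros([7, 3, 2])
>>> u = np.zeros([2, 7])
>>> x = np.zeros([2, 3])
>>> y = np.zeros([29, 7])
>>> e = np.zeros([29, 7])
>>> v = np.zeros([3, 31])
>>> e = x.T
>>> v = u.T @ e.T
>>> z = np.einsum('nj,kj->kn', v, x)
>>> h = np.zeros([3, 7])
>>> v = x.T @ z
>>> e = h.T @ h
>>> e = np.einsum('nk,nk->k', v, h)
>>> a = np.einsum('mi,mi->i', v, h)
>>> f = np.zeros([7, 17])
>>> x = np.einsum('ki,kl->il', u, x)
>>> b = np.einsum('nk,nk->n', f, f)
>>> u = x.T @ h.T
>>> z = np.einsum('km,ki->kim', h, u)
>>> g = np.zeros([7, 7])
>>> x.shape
(7, 3)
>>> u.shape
(3, 3)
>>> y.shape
(29, 7)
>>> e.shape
(7,)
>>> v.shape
(3, 7)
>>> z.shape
(3, 3, 7)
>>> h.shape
(3, 7)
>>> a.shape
(7,)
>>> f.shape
(7, 17)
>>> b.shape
(7,)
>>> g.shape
(7, 7)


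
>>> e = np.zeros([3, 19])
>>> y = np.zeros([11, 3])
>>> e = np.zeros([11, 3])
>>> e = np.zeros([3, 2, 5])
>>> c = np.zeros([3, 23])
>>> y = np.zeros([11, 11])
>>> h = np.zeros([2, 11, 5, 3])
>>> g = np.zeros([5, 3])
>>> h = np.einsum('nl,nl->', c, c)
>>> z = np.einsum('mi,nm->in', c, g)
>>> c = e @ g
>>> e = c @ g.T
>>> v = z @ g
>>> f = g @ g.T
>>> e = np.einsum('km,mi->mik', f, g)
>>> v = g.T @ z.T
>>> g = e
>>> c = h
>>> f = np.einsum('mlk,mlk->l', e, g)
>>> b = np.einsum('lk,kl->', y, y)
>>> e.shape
(5, 3, 5)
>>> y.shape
(11, 11)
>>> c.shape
()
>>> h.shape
()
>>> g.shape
(5, 3, 5)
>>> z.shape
(23, 5)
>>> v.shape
(3, 23)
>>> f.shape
(3,)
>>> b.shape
()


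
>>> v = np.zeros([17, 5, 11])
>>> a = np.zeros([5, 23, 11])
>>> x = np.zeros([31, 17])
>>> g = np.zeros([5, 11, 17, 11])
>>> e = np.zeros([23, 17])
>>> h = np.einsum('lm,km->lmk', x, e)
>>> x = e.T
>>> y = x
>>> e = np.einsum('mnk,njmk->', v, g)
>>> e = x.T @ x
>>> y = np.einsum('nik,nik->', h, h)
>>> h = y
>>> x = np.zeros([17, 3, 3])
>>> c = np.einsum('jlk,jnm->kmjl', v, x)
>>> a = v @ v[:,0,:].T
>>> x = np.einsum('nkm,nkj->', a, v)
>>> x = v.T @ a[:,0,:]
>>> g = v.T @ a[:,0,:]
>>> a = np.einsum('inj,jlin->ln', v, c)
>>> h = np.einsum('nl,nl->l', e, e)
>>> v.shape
(17, 5, 11)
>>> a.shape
(3, 5)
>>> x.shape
(11, 5, 17)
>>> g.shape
(11, 5, 17)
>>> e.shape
(23, 23)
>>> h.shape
(23,)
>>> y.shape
()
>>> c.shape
(11, 3, 17, 5)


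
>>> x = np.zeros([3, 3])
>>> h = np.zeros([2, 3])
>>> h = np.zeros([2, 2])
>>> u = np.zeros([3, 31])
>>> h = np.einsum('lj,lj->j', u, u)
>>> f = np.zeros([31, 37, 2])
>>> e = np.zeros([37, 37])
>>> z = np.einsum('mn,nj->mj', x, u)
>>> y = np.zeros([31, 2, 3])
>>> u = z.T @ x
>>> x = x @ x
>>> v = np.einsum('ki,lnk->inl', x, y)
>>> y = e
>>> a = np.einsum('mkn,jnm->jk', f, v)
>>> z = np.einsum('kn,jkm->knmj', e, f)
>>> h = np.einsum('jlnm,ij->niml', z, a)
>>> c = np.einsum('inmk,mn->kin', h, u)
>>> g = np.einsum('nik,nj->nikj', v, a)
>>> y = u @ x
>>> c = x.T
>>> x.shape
(3, 3)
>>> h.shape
(2, 3, 31, 37)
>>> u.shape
(31, 3)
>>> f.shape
(31, 37, 2)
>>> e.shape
(37, 37)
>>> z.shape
(37, 37, 2, 31)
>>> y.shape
(31, 3)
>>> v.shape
(3, 2, 31)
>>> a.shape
(3, 37)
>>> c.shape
(3, 3)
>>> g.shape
(3, 2, 31, 37)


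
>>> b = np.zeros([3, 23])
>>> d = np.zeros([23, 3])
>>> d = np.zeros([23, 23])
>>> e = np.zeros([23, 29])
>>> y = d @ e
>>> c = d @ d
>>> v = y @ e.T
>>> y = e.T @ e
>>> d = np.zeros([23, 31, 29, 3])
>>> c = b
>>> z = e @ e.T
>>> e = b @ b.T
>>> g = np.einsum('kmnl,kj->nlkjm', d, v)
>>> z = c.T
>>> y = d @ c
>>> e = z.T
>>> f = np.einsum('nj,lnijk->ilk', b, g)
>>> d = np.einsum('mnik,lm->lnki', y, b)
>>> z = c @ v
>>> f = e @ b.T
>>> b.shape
(3, 23)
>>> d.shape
(3, 31, 23, 29)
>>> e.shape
(3, 23)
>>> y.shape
(23, 31, 29, 23)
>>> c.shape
(3, 23)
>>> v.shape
(23, 23)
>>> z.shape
(3, 23)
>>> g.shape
(29, 3, 23, 23, 31)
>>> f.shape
(3, 3)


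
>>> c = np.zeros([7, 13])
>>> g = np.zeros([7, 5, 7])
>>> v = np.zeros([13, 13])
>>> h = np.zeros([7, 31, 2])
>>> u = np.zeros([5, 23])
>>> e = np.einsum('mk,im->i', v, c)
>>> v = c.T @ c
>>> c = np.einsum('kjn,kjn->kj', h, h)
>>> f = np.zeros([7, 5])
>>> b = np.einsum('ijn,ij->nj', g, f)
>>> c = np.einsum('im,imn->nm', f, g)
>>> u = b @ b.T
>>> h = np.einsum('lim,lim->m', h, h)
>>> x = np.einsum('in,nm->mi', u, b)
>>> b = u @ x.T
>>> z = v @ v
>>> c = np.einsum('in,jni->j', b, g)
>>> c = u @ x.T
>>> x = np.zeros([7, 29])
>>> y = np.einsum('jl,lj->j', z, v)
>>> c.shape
(7, 5)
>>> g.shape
(7, 5, 7)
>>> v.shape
(13, 13)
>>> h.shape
(2,)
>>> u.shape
(7, 7)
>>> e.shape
(7,)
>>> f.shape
(7, 5)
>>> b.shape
(7, 5)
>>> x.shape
(7, 29)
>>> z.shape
(13, 13)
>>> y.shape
(13,)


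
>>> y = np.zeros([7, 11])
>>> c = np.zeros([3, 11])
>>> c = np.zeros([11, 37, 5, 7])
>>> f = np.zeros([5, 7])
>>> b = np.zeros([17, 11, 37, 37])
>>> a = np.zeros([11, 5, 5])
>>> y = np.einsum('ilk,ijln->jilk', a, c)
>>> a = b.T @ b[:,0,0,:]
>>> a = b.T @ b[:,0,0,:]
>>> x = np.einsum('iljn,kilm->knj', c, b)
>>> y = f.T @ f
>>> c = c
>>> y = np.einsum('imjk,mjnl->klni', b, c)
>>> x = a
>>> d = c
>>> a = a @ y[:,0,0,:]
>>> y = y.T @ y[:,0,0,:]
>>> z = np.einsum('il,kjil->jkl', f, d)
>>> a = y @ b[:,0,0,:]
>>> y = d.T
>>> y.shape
(7, 5, 37, 11)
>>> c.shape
(11, 37, 5, 7)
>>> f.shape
(5, 7)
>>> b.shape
(17, 11, 37, 37)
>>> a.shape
(17, 5, 7, 37)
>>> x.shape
(37, 37, 11, 37)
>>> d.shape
(11, 37, 5, 7)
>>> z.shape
(37, 11, 7)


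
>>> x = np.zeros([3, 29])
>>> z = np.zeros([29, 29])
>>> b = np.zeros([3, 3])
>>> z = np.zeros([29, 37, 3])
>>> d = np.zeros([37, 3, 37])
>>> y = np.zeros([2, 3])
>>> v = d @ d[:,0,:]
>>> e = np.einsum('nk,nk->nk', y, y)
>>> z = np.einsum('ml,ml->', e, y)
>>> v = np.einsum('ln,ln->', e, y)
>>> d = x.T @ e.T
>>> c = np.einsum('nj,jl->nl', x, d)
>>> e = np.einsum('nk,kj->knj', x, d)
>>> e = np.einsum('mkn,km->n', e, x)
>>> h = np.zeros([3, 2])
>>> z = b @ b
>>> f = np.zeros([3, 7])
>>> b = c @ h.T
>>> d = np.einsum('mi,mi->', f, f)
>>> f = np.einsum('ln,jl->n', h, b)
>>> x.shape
(3, 29)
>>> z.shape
(3, 3)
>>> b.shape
(3, 3)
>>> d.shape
()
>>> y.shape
(2, 3)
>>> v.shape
()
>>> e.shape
(2,)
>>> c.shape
(3, 2)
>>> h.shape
(3, 2)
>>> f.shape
(2,)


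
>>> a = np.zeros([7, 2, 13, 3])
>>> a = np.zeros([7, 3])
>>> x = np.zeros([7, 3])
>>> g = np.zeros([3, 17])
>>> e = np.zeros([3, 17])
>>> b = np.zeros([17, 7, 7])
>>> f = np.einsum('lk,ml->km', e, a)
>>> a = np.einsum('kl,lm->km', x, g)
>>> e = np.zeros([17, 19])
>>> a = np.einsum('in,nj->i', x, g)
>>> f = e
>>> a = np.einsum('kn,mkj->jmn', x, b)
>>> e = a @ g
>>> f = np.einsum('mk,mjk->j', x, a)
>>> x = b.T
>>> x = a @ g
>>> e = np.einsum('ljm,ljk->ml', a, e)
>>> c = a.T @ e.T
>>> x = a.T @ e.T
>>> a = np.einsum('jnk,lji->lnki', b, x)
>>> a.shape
(3, 7, 7, 3)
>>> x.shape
(3, 17, 3)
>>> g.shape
(3, 17)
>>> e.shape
(3, 7)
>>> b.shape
(17, 7, 7)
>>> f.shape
(17,)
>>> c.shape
(3, 17, 3)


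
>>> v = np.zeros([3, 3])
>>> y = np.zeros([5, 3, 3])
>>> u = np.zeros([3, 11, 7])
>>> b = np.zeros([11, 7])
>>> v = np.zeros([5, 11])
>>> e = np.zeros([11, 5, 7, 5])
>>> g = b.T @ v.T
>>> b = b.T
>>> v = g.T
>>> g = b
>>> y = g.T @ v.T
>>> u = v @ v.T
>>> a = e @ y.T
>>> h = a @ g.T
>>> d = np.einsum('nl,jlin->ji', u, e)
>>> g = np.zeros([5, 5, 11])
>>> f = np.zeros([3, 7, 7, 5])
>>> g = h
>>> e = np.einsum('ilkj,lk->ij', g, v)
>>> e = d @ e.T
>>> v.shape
(5, 7)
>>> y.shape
(11, 5)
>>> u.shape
(5, 5)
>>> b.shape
(7, 11)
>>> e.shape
(11, 11)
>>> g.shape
(11, 5, 7, 7)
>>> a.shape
(11, 5, 7, 11)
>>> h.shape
(11, 5, 7, 7)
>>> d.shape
(11, 7)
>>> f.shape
(3, 7, 7, 5)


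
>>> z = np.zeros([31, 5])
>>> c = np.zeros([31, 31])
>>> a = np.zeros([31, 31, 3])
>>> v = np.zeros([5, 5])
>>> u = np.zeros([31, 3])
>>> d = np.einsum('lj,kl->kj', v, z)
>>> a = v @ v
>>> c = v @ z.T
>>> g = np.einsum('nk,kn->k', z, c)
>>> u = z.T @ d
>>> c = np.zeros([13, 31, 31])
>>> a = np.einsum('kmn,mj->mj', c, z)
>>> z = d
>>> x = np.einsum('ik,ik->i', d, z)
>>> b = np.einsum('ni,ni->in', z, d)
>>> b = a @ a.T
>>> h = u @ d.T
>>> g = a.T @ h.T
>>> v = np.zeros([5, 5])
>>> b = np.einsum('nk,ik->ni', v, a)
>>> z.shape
(31, 5)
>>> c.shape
(13, 31, 31)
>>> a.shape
(31, 5)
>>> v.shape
(5, 5)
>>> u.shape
(5, 5)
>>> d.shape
(31, 5)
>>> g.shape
(5, 5)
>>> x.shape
(31,)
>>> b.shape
(5, 31)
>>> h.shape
(5, 31)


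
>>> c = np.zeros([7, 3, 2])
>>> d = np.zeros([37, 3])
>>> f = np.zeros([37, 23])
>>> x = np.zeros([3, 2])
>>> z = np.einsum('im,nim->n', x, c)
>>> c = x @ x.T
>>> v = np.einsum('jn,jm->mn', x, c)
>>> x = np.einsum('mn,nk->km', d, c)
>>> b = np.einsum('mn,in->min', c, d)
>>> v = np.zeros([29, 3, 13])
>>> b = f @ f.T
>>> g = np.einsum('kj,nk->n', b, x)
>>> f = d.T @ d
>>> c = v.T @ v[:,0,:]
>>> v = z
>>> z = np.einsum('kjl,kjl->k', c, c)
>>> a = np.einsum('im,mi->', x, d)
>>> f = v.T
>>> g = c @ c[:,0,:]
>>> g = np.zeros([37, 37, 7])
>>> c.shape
(13, 3, 13)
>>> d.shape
(37, 3)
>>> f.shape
(7,)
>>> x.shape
(3, 37)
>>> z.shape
(13,)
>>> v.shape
(7,)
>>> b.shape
(37, 37)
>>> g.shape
(37, 37, 7)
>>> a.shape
()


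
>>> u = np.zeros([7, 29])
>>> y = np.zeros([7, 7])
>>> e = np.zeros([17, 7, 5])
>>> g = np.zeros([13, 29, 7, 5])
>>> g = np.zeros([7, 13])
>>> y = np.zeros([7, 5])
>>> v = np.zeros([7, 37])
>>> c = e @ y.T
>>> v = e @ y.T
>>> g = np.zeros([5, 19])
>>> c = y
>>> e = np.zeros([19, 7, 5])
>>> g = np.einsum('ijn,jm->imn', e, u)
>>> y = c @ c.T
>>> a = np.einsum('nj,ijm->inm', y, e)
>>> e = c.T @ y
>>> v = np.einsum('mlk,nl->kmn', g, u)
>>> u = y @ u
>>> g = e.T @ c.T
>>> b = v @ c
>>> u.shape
(7, 29)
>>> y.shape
(7, 7)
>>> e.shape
(5, 7)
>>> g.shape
(7, 7)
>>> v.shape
(5, 19, 7)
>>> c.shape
(7, 5)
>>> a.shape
(19, 7, 5)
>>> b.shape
(5, 19, 5)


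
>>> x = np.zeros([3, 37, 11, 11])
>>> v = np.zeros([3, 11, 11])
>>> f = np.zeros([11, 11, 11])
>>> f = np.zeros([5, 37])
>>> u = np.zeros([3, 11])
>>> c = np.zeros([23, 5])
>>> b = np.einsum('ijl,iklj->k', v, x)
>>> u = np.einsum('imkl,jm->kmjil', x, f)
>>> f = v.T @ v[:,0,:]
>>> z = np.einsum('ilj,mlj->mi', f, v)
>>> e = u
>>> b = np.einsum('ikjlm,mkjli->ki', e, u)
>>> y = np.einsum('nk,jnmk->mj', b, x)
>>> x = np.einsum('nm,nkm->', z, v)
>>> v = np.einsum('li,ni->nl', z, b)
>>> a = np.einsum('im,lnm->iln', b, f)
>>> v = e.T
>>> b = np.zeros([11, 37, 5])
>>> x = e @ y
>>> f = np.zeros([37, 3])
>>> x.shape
(11, 37, 5, 3, 3)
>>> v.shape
(11, 3, 5, 37, 11)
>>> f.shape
(37, 3)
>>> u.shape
(11, 37, 5, 3, 11)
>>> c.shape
(23, 5)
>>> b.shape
(11, 37, 5)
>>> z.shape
(3, 11)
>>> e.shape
(11, 37, 5, 3, 11)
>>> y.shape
(11, 3)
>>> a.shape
(37, 11, 11)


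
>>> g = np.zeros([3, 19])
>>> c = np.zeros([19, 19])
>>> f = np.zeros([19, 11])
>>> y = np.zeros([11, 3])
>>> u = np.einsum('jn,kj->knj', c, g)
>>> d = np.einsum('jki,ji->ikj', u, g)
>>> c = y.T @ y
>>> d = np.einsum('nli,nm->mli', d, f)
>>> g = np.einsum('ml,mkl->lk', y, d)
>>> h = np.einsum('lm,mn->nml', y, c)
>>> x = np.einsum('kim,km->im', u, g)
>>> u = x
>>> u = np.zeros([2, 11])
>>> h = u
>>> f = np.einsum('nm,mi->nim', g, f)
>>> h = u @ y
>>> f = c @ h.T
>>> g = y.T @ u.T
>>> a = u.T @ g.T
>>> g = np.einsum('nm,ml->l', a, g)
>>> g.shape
(2,)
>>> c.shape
(3, 3)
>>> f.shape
(3, 2)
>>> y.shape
(11, 3)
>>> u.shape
(2, 11)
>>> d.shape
(11, 19, 3)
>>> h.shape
(2, 3)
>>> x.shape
(19, 19)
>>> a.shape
(11, 3)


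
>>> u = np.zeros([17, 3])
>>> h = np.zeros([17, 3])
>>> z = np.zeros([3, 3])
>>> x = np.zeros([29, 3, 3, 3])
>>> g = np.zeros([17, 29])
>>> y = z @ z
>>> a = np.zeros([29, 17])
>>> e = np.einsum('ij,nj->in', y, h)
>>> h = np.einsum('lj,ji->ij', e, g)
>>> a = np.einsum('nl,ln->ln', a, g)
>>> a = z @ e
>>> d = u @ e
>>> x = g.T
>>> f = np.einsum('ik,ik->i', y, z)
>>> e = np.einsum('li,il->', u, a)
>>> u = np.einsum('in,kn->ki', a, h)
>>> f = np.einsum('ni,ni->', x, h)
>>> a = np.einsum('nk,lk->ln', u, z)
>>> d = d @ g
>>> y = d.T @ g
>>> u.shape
(29, 3)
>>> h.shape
(29, 17)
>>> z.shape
(3, 3)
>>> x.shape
(29, 17)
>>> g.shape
(17, 29)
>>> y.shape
(29, 29)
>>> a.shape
(3, 29)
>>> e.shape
()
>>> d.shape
(17, 29)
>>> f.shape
()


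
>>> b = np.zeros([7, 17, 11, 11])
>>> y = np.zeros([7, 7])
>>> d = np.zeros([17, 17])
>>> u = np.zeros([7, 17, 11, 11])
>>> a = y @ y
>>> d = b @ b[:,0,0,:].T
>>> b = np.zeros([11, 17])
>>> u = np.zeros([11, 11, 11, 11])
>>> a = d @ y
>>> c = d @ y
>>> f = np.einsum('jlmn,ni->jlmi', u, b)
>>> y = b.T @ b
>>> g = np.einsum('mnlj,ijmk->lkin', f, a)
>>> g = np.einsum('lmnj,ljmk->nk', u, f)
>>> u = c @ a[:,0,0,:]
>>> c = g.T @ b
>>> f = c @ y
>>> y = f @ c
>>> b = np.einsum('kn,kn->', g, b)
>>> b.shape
()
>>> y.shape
(17, 17)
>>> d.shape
(7, 17, 11, 7)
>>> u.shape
(7, 17, 11, 7)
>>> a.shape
(7, 17, 11, 7)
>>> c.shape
(17, 17)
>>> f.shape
(17, 17)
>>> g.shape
(11, 17)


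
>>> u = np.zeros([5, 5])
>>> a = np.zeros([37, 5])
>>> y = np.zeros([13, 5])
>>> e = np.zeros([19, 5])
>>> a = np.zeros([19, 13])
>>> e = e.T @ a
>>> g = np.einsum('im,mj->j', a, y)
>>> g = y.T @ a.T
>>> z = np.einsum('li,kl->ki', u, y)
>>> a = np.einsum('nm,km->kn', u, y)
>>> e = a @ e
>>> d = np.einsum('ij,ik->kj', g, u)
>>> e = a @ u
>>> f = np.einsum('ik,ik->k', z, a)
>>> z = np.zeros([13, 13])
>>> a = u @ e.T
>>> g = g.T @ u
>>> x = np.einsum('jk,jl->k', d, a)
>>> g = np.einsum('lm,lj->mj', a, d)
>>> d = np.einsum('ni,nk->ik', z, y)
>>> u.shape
(5, 5)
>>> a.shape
(5, 13)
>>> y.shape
(13, 5)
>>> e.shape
(13, 5)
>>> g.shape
(13, 19)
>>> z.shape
(13, 13)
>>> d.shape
(13, 5)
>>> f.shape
(5,)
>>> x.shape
(19,)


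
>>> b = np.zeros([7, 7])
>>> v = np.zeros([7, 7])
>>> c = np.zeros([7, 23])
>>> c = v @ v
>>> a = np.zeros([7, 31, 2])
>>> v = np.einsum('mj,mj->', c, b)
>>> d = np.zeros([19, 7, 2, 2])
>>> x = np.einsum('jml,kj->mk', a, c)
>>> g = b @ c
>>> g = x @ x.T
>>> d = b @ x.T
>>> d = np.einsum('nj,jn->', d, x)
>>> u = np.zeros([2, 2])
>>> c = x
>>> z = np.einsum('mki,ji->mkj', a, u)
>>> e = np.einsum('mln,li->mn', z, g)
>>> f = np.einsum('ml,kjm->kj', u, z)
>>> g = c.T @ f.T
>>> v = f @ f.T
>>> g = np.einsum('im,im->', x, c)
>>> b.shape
(7, 7)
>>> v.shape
(7, 7)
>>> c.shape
(31, 7)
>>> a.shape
(7, 31, 2)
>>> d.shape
()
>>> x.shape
(31, 7)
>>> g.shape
()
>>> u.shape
(2, 2)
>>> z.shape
(7, 31, 2)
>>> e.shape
(7, 2)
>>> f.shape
(7, 31)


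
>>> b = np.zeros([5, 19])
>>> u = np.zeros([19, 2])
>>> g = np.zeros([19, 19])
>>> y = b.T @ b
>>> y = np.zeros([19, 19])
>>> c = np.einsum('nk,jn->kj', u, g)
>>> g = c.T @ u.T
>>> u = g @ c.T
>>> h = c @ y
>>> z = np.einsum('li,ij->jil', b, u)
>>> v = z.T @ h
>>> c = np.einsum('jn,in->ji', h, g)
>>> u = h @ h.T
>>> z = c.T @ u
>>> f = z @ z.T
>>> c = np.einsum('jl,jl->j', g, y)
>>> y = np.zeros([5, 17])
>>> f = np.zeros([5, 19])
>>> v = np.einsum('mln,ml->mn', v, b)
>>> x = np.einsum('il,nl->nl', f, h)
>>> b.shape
(5, 19)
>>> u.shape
(2, 2)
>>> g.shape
(19, 19)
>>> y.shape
(5, 17)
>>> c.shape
(19,)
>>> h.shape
(2, 19)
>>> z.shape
(19, 2)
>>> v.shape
(5, 19)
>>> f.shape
(5, 19)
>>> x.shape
(2, 19)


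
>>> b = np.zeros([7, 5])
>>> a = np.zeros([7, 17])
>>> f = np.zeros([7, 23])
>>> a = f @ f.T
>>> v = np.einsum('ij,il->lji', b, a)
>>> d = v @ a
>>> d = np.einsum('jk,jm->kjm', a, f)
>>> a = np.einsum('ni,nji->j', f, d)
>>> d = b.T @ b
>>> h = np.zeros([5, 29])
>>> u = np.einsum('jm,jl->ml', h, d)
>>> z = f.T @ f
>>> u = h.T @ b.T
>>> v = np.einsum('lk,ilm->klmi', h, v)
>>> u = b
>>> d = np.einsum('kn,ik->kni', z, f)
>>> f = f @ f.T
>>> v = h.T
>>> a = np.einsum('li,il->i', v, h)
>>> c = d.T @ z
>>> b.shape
(7, 5)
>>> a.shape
(5,)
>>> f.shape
(7, 7)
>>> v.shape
(29, 5)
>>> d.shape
(23, 23, 7)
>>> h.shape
(5, 29)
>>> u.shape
(7, 5)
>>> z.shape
(23, 23)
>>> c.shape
(7, 23, 23)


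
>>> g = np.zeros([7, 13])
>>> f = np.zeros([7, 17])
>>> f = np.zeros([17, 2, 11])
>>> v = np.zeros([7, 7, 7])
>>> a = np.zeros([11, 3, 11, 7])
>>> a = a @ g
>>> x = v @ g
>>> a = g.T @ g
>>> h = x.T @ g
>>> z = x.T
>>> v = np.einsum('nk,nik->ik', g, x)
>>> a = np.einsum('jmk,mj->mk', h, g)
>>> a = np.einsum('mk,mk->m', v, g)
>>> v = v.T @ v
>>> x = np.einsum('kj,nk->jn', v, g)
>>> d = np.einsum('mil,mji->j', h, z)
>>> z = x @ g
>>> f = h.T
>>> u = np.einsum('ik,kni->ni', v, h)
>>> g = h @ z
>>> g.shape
(13, 7, 13)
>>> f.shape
(13, 7, 13)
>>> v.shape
(13, 13)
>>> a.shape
(7,)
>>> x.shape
(13, 7)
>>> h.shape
(13, 7, 13)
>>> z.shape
(13, 13)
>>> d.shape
(7,)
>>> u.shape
(7, 13)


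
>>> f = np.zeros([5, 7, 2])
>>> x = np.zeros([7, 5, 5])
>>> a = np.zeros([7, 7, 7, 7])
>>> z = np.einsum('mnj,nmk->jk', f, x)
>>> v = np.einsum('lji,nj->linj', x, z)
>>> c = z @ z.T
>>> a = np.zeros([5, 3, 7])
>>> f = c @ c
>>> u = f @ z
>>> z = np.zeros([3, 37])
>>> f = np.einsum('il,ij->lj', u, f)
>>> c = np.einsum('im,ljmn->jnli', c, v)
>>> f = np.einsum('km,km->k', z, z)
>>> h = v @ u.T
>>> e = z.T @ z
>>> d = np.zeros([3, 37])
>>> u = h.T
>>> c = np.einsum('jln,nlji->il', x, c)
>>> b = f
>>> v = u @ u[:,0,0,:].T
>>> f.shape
(3,)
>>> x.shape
(7, 5, 5)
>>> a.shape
(5, 3, 7)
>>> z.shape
(3, 37)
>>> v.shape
(2, 2, 5, 2)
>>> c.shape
(2, 5)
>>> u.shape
(2, 2, 5, 7)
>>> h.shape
(7, 5, 2, 2)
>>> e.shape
(37, 37)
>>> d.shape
(3, 37)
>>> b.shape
(3,)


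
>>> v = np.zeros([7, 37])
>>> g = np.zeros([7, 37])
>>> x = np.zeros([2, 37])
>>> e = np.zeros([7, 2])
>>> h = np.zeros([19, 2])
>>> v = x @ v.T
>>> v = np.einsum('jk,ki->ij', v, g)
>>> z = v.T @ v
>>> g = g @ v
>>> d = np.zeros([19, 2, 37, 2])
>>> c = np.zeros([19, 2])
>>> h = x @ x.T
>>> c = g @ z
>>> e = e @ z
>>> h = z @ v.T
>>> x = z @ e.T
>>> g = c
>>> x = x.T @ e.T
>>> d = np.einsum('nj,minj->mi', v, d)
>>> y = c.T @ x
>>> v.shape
(37, 2)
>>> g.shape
(7, 2)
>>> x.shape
(7, 7)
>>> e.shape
(7, 2)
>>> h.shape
(2, 37)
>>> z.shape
(2, 2)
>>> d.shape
(19, 2)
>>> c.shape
(7, 2)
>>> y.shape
(2, 7)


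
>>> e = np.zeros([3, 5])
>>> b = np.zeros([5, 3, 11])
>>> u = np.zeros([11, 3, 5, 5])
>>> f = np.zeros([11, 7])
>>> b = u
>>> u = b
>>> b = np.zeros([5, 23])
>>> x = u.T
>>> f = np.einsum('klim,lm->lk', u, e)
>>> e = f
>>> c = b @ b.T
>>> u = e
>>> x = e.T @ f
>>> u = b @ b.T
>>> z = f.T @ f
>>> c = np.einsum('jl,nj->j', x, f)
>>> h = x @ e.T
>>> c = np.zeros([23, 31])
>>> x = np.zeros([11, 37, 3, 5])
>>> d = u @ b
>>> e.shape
(3, 11)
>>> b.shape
(5, 23)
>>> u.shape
(5, 5)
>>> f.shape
(3, 11)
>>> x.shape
(11, 37, 3, 5)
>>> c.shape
(23, 31)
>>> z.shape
(11, 11)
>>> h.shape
(11, 3)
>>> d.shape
(5, 23)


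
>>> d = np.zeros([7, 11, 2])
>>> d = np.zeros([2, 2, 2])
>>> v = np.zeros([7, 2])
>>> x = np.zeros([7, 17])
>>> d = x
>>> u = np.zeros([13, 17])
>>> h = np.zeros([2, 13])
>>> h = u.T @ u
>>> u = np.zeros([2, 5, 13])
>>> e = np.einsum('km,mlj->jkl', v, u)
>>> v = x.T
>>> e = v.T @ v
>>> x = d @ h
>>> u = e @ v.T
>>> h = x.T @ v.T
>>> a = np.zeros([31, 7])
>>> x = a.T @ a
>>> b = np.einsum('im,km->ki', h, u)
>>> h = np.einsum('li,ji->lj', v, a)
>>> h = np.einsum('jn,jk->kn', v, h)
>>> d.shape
(7, 17)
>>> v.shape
(17, 7)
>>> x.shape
(7, 7)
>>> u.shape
(7, 17)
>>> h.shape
(31, 7)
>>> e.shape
(7, 7)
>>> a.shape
(31, 7)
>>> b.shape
(7, 17)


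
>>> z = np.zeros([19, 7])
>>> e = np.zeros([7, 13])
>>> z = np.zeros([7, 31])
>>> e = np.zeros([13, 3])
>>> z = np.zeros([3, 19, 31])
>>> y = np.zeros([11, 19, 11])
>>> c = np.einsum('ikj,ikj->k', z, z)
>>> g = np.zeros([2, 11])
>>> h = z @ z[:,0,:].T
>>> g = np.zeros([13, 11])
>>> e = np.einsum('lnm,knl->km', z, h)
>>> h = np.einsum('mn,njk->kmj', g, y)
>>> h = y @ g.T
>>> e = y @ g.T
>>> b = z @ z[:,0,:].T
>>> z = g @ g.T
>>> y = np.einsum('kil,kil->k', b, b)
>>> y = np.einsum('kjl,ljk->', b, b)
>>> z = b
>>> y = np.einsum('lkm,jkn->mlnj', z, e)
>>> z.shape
(3, 19, 3)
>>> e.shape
(11, 19, 13)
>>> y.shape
(3, 3, 13, 11)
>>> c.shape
(19,)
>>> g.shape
(13, 11)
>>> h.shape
(11, 19, 13)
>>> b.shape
(3, 19, 3)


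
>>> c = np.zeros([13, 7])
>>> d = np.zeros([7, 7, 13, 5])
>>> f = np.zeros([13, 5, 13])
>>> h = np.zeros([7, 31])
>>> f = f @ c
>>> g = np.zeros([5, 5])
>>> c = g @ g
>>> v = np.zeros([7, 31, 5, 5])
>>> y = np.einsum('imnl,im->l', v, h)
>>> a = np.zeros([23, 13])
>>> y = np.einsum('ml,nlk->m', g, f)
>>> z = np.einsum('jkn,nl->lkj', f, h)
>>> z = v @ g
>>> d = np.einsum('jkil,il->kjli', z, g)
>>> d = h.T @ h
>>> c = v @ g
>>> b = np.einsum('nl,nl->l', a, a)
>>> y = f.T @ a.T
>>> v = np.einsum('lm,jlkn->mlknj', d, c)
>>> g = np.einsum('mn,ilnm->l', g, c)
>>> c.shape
(7, 31, 5, 5)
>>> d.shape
(31, 31)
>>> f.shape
(13, 5, 7)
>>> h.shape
(7, 31)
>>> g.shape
(31,)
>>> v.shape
(31, 31, 5, 5, 7)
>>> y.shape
(7, 5, 23)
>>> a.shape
(23, 13)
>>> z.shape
(7, 31, 5, 5)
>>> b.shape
(13,)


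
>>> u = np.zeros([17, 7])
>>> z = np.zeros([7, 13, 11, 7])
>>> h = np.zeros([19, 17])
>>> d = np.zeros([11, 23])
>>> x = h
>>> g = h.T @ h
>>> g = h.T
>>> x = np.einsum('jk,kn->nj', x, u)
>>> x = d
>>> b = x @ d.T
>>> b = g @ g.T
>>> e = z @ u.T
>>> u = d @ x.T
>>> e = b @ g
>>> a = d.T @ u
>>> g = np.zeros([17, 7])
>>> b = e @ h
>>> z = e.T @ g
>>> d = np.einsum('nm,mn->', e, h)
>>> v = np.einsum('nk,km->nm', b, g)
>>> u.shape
(11, 11)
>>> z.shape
(19, 7)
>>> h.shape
(19, 17)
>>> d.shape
()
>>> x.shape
(11, 23)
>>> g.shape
(17, 7)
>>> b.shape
(17, 17)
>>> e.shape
(17, 19)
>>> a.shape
(23, 11)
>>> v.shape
(17, 7)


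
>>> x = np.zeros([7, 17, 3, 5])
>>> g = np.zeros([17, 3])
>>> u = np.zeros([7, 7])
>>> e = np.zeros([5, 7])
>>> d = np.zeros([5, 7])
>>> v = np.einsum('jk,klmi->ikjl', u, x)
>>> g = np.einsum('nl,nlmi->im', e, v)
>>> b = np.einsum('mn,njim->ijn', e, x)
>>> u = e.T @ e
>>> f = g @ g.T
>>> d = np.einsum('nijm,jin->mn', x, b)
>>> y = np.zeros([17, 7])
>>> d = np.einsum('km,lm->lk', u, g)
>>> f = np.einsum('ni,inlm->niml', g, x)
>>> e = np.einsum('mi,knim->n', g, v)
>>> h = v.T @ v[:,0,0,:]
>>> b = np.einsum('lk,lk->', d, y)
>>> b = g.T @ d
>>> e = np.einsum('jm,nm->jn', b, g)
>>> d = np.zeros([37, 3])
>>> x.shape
(7, 17, 3, 5)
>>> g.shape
(17, 7)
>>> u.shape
(7, 7)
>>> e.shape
(7, 17)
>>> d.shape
(37, 3)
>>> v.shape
(5, 7, 7, 17)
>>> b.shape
(7, 7)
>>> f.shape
(17, 7, 5, 3)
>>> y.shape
(17, 7)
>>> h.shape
(17, 7, 7, 17)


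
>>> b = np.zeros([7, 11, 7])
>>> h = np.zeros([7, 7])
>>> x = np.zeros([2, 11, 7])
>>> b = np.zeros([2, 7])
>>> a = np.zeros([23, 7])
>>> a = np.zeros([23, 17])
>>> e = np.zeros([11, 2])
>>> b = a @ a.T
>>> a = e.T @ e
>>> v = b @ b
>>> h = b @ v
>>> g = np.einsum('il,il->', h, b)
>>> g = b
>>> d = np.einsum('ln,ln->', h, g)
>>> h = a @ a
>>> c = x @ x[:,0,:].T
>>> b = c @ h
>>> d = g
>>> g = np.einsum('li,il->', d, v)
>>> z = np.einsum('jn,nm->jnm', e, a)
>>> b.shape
(2, 11, 2)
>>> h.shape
(2, 2)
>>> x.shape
(2, 11, 7)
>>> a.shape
(2, 2)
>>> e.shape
(11, 2)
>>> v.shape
(23, 23)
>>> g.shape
()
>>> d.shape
(23, 23)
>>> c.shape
(2, 11, 2)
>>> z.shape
(11, 2, 2)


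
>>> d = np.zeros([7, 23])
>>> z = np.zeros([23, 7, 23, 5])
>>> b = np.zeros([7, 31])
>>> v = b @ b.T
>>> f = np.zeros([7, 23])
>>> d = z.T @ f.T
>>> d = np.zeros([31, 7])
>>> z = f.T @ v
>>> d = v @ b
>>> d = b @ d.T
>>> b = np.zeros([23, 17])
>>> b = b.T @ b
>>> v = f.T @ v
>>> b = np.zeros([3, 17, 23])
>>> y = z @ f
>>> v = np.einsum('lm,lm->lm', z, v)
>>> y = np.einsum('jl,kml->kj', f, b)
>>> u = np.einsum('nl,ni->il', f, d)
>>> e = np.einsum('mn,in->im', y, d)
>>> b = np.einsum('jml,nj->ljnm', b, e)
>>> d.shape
(7, 7)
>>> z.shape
(23, 7)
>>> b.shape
(23, 3, 7, 17)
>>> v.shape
(23, 7)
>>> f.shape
(7, 23)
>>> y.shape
(3, 7)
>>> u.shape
(7, 23)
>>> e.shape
(7, 3)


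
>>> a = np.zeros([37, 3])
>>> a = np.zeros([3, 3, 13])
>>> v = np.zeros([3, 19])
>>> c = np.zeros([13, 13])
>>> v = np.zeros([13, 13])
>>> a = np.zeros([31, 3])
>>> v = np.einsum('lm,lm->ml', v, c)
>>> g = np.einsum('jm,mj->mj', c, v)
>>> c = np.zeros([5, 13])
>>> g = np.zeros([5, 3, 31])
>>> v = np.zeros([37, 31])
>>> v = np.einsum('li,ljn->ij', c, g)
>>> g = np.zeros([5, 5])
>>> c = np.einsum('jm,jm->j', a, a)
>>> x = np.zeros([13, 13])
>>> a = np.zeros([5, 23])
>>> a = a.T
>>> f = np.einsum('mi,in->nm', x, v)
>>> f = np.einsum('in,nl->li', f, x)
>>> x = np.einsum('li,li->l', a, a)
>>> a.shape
(23, 5)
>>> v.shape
(13, 3)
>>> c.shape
(31,)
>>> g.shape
(5, 5)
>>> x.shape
(23,)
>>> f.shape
(13, 3)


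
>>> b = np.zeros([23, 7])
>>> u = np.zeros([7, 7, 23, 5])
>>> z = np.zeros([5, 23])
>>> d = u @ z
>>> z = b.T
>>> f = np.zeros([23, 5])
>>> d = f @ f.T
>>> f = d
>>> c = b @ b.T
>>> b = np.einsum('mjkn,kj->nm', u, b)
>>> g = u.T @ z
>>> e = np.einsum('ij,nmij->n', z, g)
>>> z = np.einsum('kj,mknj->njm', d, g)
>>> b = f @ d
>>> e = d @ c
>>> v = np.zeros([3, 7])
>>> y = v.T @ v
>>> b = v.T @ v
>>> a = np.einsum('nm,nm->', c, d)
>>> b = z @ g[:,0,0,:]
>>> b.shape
(7, 23, 23)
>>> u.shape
(7, 7, 23, 5)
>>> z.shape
(7, 23, 5)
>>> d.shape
(23, 23)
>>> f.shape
(23, 23)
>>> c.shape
(23, 23)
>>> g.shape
(5, 23, 7, 23)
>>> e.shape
(23, 23)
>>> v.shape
(3, 7)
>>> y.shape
(7, 7)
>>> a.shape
()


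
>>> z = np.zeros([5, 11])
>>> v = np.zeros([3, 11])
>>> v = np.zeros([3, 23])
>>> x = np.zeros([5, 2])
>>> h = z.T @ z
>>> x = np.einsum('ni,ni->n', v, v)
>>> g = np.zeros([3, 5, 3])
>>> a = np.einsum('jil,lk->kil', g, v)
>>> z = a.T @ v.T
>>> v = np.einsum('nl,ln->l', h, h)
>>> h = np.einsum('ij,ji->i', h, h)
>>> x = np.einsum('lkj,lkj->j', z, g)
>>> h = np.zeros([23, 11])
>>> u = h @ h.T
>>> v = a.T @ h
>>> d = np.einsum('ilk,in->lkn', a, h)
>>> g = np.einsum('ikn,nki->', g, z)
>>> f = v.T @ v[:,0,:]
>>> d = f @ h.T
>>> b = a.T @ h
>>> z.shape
(3, 5, 3)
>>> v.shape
(3, 5, 11)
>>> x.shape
(3,)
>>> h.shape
(23, 11)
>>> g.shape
()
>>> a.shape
(23, 5, 3)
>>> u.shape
(23, 23)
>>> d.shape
(11, 5, 23)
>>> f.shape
(11, 5, 11)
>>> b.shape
(3, 5, 11)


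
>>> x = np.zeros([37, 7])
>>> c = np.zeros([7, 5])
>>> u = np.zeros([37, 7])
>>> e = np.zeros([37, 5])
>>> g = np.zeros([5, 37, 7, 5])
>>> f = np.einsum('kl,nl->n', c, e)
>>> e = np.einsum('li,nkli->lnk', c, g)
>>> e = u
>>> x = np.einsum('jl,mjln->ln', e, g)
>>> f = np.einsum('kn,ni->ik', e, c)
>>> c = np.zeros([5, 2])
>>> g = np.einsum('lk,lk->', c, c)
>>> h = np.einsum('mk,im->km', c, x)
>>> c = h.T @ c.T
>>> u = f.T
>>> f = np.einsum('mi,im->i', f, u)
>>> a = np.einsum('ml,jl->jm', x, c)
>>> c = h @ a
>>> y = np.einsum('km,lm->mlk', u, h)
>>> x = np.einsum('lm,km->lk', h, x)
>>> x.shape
(2, 7)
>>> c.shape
(2, 7)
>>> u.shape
(37, 5)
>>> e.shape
(37, 7)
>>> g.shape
()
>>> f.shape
(37,)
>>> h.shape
(2, 5)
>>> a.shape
(5, 7)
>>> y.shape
(5, 2, 37)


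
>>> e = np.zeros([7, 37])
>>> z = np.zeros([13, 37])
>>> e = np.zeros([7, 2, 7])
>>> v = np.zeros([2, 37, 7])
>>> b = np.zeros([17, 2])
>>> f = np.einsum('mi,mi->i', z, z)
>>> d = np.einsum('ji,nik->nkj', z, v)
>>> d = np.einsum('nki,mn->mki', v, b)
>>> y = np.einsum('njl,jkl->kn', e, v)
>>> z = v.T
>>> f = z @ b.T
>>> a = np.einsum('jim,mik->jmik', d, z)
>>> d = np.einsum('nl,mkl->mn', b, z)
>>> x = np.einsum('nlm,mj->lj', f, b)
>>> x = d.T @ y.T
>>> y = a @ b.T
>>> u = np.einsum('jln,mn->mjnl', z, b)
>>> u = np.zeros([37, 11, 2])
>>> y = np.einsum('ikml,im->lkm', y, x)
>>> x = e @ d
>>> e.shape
(7, 2, 7)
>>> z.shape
(7, 37, 2)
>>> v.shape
(2, 37, 7)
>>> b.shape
(17, 2)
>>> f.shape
(7, 37, 17)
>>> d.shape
(7, 17)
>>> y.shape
(17, 7, 37)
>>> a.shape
(17, 7, 37, 2)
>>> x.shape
(7, 2, 17)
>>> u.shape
(37, 11, 2)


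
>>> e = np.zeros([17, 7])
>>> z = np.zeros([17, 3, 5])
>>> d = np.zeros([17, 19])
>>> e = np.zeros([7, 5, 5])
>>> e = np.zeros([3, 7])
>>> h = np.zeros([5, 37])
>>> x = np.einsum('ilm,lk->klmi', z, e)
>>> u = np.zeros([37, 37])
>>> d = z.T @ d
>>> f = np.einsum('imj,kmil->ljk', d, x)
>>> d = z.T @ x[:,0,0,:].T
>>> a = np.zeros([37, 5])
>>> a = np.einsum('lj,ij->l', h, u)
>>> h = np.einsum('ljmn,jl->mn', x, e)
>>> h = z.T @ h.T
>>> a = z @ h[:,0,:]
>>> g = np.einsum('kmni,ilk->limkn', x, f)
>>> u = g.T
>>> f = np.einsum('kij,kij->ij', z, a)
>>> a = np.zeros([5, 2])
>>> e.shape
(3, 7)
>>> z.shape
(17, 3, 5)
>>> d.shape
(5, 3, 7)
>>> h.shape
(5, 3, 5)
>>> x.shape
(7, 3, 5, 17)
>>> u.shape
(5, 7, 3, 17, 19)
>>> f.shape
(3, 5)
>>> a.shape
(5, 2)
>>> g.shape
(19, 17, 3, 7, 5)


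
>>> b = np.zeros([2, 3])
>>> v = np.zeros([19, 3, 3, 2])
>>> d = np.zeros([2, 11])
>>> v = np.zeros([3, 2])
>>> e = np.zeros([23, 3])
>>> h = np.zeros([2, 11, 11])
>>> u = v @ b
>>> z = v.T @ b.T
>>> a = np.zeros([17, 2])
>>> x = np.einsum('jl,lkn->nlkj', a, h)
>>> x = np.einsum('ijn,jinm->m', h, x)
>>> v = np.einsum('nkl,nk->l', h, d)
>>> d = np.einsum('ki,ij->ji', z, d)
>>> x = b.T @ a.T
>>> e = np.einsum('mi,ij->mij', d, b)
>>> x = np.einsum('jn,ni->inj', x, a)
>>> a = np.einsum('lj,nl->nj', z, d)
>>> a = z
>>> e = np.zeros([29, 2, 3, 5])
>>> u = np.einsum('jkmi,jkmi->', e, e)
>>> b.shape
(2, 3)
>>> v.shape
(11,)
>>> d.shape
(11, 2)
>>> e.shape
(29, 2, 3, 5)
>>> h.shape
(2, 11, 11)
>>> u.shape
()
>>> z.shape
(2, 2)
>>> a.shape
(2, 2)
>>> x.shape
(2, 17, 3)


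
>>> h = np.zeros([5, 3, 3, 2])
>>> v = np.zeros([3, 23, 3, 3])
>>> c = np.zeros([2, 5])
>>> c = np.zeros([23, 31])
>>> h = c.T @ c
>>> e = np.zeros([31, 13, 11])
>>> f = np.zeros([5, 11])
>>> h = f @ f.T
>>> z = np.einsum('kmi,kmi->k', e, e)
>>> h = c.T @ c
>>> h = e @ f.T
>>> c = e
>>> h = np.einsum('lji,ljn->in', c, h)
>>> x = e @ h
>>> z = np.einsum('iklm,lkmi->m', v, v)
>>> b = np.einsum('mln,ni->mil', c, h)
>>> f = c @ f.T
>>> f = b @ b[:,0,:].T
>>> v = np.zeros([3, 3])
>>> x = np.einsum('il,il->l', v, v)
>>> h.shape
(11, 5)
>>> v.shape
(3, 3)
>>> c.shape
(31, 13, 11)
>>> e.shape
(31, 13, 11)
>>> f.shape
(31, 5, 31)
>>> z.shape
(3,)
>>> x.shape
(3,)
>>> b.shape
(31, 5, 13)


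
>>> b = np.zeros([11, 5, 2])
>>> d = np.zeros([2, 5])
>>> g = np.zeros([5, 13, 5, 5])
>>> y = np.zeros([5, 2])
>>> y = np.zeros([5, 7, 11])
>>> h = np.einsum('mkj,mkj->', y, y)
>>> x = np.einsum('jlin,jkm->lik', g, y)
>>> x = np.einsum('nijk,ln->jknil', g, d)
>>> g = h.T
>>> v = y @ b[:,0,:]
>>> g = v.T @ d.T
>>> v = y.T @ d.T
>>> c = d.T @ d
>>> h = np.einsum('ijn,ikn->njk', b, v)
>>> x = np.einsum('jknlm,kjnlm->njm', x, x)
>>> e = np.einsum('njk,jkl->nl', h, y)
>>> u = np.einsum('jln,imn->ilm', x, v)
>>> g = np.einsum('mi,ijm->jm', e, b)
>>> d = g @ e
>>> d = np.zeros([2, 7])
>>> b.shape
(11, 5, 2)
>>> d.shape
(2, 7)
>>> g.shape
(5, 2)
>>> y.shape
(5, 7, 11)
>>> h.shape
(2, 5, 7)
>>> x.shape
(5, 5, 2)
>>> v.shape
(11, 7, 2)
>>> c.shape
(5, 5)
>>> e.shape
(2, 11)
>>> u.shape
(11, 5, 7)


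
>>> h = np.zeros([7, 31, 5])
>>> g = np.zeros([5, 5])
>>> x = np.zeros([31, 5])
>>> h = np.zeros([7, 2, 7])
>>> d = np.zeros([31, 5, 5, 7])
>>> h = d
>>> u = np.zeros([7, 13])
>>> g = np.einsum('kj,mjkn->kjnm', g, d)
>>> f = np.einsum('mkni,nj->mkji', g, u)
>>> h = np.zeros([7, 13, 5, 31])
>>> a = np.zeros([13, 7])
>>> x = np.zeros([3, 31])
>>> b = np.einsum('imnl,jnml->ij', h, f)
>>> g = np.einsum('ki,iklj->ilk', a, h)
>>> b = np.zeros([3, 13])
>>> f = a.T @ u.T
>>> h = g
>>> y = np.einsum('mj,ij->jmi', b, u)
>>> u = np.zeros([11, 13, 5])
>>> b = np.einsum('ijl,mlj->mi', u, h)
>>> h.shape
(7, 5, 13)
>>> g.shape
(7, 5, 13)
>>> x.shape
(3, 31)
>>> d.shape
(31, 5, 5, 7)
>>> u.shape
(11, 13, 5)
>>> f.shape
(7, 7)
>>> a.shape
(13, 7)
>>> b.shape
(7, 11)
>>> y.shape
(13, 3, 7)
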